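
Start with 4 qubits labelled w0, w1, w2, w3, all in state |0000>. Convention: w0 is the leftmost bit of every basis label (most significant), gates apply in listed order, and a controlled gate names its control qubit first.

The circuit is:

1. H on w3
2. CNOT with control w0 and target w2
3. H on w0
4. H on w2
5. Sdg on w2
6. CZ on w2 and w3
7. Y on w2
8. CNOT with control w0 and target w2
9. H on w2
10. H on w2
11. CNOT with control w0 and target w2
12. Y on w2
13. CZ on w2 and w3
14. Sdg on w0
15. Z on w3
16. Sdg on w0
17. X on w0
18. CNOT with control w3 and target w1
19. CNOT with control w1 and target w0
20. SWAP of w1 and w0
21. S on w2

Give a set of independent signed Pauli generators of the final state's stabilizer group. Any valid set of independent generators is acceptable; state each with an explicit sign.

The stabilizer group can be generated by +XIIX, -IXII, +IIXI, +ZIIZ, among other valid generating sets.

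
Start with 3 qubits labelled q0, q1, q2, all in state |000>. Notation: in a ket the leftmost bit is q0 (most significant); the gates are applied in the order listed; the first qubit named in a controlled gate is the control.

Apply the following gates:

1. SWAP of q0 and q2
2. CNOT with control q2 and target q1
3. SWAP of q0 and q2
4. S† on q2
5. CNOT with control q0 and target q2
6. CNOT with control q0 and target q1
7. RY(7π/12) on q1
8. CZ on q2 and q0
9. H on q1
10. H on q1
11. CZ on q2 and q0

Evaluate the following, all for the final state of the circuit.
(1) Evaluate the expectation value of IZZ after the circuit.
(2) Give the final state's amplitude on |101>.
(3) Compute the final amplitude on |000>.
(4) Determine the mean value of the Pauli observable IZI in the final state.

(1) The expectation value of IZZ is -sqrt(6)/4 + sqrt(2)/4. Key observation: gates 8-11 undo each other exactly, leaving only the rest of the circuit to track.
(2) The final state's coefficient on |101> equals 0.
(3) The final state's coefficient on |000> equals -sqrt(2 - sqrt(2))/4 + sqrt(3*sqrt(2) + 6)/4.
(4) The expectation value of IZI is -sqrt(6)/4 + sqrt(2)/4.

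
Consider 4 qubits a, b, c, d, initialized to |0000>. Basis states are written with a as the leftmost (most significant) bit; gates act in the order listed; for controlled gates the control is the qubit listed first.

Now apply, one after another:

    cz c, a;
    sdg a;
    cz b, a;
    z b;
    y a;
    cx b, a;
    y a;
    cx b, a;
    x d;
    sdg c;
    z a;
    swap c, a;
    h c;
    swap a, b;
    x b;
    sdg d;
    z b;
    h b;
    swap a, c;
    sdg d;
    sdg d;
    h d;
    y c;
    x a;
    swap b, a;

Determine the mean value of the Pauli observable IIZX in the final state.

The expectation value of IIZX is 1.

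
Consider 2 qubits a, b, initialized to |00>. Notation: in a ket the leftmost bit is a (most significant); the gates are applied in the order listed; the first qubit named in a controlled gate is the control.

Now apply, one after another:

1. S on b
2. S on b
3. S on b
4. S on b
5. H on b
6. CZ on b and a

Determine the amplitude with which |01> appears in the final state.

The final state's coefficient on |01> equals sqrt(2)/2. Key observation: the block from step 1 through step 4 cancels to the identity and can be dropped.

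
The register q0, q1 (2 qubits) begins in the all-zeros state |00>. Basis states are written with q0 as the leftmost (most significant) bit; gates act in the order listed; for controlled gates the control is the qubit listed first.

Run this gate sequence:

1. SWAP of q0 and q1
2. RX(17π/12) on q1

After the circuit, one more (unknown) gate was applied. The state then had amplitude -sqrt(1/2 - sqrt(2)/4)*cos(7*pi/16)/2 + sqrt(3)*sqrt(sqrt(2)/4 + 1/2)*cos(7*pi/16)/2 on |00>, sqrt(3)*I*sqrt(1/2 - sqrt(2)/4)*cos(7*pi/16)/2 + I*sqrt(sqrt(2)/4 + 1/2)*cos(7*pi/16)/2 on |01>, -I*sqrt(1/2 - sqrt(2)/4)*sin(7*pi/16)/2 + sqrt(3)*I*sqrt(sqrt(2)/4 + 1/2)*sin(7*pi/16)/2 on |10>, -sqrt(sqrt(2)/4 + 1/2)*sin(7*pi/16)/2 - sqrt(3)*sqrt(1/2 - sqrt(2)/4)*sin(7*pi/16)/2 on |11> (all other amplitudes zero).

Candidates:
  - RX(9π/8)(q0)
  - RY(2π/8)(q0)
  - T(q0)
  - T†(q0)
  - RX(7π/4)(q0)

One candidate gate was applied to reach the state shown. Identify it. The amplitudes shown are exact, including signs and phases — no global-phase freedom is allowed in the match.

The applied gate was RX(9π/8)(q0).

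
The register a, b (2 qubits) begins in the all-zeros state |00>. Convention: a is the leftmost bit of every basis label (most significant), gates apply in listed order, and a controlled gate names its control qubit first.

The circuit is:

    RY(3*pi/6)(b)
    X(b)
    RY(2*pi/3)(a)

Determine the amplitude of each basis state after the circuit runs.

After the circuit, the state carries amplitude sqrt(2)/4 on |00>, sqrt(2)/4 on |01>, sqrt(6)/4 on |10>, sqrt(6)/4 on |11>.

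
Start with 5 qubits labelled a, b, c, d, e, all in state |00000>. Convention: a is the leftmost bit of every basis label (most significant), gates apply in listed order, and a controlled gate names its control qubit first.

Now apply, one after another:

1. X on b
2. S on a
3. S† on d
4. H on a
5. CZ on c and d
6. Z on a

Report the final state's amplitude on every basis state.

The final amplitudes are sqrt(2)/2 on |01000>, -sqrt(2)/2 on |11000>, and 0 on every other basis state.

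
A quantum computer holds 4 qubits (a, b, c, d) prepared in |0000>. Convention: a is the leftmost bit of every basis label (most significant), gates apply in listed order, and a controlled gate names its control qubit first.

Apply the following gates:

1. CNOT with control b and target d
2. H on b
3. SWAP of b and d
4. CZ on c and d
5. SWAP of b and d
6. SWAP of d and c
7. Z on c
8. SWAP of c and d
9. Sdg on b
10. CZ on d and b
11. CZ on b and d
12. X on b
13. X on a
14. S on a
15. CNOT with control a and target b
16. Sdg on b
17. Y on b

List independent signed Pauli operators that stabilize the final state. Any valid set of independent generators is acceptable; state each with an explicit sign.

One valid set of independent stabilizer generators is +IXII, -ZIII, +IIZI, +IIIZ (any independent generating set of the same group is equally correct).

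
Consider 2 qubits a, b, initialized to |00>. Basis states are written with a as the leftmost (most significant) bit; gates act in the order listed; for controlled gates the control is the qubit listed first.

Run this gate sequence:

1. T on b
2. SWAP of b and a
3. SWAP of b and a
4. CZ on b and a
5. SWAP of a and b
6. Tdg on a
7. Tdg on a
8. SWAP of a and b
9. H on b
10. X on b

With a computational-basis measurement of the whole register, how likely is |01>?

Outcome |01> occurs with probability 1/2.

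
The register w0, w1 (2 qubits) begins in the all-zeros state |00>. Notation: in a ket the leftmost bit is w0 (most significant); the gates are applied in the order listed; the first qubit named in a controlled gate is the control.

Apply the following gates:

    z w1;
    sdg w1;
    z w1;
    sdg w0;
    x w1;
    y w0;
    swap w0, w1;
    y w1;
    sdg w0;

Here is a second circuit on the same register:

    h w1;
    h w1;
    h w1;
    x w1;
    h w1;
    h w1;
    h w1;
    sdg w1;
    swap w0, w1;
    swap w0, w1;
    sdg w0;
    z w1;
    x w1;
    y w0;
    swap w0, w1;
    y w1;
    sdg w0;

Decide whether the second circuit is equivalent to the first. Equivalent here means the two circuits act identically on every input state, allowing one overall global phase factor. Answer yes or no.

Yes, they are equivalent — the unitaries differ by at most a global phase.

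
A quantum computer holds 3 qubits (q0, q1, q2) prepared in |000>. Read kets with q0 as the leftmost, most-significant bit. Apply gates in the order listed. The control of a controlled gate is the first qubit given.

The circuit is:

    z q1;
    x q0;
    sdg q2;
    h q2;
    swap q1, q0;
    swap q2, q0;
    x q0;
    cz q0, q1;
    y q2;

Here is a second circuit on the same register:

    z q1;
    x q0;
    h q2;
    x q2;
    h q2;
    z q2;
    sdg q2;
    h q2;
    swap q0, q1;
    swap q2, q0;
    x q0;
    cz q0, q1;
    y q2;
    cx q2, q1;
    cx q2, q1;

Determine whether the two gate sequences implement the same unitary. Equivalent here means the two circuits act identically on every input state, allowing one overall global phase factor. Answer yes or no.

Yes — the two circuits implement the same unitary up to a global phase.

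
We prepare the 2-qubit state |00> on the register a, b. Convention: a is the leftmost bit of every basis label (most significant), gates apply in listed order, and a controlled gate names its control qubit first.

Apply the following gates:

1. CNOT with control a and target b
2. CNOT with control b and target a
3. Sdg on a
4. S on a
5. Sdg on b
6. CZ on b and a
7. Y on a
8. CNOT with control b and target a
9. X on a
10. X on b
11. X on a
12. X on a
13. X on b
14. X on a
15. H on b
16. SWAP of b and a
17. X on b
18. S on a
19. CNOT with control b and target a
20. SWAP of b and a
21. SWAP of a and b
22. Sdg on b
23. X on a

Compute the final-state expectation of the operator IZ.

The expectation value of IZ is 1. Key observation: steps 9-14 multiply out to the identity, so the circuit reduces to the remaining gates.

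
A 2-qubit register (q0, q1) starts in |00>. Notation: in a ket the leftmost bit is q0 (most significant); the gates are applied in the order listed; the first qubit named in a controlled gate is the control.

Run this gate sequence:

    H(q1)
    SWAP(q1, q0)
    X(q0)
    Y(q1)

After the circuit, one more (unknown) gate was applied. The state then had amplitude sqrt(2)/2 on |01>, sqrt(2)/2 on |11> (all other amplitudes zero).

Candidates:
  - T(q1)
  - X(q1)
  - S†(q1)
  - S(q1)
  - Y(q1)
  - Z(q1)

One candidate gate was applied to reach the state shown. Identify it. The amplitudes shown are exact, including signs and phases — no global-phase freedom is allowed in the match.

The applied gate was S†(q1).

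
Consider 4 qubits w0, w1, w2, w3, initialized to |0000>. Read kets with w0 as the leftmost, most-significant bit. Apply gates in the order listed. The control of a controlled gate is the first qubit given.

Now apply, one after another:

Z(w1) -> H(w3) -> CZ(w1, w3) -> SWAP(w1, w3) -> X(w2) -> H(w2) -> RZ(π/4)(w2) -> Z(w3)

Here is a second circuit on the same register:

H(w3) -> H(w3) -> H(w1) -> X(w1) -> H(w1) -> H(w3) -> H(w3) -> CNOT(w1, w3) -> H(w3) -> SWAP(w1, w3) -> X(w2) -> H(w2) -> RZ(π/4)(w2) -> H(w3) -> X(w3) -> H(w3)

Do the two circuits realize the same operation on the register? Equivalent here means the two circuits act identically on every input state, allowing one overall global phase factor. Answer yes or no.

Yes: on every input state the two circuits agree up to one overall phase factor.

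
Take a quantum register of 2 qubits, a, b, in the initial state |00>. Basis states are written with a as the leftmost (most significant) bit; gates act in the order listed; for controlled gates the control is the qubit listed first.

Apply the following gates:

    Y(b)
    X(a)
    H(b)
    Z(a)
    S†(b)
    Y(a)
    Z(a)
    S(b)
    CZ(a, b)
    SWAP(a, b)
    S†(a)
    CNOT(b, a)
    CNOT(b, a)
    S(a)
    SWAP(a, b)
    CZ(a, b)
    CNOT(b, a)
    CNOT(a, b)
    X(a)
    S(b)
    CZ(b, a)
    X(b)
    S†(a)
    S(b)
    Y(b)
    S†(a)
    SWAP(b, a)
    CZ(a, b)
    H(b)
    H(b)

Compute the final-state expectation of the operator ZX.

In the final state, ZX has expectation 1. Key observation: gates 9-16 undo each other exactly, leaving only the rest of the circuit to track.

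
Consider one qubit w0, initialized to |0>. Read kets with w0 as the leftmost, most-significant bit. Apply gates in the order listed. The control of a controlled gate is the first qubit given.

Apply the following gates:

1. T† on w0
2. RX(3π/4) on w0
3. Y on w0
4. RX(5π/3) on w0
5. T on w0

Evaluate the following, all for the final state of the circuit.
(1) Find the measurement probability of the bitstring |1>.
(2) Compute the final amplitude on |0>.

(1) A full measurement returns |1> with probability -sqrt(6)/8 - sqrt(2)/8 + 1/2.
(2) |0> carries amplitude sqrt(2 - sqrt(2))/4 + sqrt(3*sqrt(2) + 6)/4 in the final state.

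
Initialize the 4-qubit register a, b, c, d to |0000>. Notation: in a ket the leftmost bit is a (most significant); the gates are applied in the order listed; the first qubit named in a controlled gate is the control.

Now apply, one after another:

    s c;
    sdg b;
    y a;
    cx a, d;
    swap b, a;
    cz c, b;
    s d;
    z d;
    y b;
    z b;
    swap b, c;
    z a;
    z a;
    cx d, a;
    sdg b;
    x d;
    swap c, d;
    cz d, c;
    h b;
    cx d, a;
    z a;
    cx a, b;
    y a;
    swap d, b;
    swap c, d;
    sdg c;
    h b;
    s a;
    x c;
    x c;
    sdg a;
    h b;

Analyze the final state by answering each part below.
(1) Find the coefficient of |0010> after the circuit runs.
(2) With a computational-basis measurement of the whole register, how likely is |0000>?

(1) The final state's coefficient on |0010> equals -sqrt(2)*I/2. Key observation: gates 27-32 undo each other exactly, leaving only the rest of the circuit to track.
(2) The probability of measuring |0000> is 1/2.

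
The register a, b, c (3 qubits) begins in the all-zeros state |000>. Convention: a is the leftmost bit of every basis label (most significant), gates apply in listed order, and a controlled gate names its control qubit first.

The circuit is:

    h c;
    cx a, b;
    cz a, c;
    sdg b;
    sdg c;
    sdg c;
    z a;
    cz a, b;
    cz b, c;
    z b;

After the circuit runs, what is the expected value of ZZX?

In the final state, ZZX has expectation -1.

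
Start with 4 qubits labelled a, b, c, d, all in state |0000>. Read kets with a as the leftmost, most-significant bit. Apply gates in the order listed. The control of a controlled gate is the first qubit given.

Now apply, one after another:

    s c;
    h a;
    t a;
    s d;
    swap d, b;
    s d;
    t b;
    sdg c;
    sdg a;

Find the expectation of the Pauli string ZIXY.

The observable ZIXY averages to 0.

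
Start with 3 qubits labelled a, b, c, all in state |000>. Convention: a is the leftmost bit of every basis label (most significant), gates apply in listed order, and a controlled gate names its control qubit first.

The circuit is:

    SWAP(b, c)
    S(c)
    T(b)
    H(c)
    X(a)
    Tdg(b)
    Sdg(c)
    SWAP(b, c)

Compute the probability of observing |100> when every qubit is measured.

A full measurement returns |100> with probability 1/2.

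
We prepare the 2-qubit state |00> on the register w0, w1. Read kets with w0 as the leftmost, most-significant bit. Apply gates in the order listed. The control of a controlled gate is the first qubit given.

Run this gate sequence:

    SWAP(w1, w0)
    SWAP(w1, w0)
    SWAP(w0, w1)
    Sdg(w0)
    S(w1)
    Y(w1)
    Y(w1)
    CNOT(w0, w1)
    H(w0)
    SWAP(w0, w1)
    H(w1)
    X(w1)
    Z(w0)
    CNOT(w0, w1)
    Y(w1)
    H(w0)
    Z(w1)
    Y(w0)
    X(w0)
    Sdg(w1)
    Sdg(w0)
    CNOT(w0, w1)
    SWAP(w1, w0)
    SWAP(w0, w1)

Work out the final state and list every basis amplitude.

The final amplitudes are sqrt(2)/2 on |00>, 0 on |01>, 0 on |10>, sqrt(2)*I/2 on |11>.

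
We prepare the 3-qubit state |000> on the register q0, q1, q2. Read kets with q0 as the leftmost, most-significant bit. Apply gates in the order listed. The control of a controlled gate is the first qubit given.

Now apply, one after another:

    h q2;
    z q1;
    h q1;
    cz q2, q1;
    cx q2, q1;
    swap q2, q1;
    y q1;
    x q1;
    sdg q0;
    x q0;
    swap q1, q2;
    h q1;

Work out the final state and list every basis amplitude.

After the circuit, the state carries amplitude sqrt(2)*I/2 on |100>, sqrt(2)*I/2 on |111>, and 0 on every other basis state.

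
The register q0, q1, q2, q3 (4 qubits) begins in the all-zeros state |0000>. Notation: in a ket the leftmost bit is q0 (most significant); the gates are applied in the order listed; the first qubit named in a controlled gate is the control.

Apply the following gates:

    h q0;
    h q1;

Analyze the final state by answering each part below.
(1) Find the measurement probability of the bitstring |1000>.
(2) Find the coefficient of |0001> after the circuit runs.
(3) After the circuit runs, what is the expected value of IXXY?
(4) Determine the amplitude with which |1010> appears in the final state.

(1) Outcome |1000> occurs with probability 1/4.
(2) |0001> carries amplitude 0 in the final state.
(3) In the final state, IXXY has expectation 0.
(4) |1010> carries amplitude 0 in the final state.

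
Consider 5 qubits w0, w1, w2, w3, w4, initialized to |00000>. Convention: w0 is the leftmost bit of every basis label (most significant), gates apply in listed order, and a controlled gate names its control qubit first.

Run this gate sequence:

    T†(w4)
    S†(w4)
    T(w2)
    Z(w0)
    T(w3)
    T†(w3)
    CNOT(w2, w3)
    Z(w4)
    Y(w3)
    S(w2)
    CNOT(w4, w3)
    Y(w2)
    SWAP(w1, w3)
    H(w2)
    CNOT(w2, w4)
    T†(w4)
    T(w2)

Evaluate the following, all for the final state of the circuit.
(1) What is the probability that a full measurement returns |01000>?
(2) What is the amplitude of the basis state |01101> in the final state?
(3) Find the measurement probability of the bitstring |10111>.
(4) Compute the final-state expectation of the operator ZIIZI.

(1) A full measurement returns |01000> with probability 1/2.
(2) |01101> carries amplitude sqrt(2)/2 in the final state.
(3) A full measurement returns |10111> with probability 0.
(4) The observable ZIIZI averages to 1.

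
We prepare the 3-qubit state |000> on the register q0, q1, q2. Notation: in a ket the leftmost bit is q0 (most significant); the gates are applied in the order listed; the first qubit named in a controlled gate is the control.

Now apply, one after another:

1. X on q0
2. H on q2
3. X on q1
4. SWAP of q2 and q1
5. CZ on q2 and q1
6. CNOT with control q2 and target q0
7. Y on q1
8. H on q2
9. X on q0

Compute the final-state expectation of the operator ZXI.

The expectation value of ZXI is -1.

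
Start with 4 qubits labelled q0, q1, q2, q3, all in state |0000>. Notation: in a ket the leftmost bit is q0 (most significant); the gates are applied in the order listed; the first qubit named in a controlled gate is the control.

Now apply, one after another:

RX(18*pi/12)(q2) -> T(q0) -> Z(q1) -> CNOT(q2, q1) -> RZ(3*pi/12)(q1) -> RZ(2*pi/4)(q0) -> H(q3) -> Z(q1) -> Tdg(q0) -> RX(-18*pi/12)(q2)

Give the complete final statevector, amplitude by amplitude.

The final amplitudes are -sqrt(2)*exp(5*I*pi/8)/4 on |0000>, -sqrt(2)*exp(5*I*pi/8)/4 on |0001>, -sqrt(2)*exp(I*pi/8)/4 on |0010>, -sqrt(2)*exp(I*pi/8)/4 on |0011>, sqrt(2)*exp(7*I*pi/8)/4 on |0100>, sqrt(2)*exp(7*I*pi/8)/4 on |0101>, -sqrt(2)*exp(3*I*pi/8)/4 on |0110>, -sqrt(2)*exp(3*I*pi/8)/4 on |0111>, 0 on |1000>, 0 on |1001>, 0 on |1010>, 0 on |1011>, 0 on |1100>, 0 on |1101>, 0 on |1110>, 0 on |1111>.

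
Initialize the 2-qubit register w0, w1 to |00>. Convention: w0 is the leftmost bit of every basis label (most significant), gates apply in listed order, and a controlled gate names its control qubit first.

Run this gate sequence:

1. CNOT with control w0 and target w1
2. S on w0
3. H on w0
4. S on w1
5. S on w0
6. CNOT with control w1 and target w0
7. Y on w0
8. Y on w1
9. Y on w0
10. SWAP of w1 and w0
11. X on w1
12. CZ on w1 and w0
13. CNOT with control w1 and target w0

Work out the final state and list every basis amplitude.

The final amplitudes are 0 on |00>, -sqrt(2)*I/2 on |01>, -sqrt(2)/2 on |10>, 0 on |11>.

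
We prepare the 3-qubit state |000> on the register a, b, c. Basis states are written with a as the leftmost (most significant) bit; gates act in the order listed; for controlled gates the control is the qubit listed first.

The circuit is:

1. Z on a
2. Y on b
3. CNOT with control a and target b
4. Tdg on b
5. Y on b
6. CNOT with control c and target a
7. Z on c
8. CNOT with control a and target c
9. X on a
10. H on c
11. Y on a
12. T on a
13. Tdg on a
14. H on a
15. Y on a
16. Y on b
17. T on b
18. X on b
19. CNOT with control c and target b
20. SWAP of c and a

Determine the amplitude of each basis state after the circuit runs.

The final amplitudes are -I/2 on |000>, I/2 on |001>, 0 on |010>, 0 on |011>, 0 on |100>, 0 on |101>, -I/2 on |110>, I/2 on |111>.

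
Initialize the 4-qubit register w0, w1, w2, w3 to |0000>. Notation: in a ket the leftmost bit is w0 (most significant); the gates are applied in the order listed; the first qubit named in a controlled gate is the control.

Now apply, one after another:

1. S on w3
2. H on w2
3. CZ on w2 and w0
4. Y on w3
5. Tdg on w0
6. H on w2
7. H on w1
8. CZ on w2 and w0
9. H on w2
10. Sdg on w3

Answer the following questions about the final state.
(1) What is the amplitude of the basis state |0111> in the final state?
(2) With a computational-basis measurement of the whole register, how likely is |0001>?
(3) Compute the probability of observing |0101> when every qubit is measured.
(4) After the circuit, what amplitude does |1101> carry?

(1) The amplitude on |0111> is 1/2.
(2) The probability of measuring |0001> is 1/4.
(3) A full measurement returns |0101> with probability 1/4.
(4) The amplitude on |1101> is 0.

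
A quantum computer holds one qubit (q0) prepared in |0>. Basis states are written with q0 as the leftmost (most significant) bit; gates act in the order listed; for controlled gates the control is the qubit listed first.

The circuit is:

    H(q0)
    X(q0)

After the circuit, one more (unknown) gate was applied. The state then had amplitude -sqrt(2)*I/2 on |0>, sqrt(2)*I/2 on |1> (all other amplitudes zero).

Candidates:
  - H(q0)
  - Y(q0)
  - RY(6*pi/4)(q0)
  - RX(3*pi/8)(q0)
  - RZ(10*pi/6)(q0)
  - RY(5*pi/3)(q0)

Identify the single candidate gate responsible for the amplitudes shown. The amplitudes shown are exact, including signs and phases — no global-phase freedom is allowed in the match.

The unique candidate consistent with the amplitudes is Y(q0).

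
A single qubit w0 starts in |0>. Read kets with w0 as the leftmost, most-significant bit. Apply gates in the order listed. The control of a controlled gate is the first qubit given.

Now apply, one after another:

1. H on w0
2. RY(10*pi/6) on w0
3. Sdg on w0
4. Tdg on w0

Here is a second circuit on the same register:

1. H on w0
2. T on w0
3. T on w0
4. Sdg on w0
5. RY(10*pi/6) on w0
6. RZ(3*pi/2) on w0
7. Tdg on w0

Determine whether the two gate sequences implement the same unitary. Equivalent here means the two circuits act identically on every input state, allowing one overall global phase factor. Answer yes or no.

Yes: on every input state the two circuits agree up to one overall phase factor.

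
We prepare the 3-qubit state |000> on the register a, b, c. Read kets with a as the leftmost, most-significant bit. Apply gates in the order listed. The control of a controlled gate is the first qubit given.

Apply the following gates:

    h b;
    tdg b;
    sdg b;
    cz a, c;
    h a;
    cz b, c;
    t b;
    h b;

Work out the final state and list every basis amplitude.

The resulting statevector has amplitude sqrt(2)*(1 - I)/4 on |000>, 0 on |001>, sqrt(2)*(1 + I)/4 on |010>, 0 on |011>, sqrt(2)*(1 - I)/4 on |100>, 0 on |101>, sqrt(2)*(1 + I)/4 on |110>, 0 on |111>.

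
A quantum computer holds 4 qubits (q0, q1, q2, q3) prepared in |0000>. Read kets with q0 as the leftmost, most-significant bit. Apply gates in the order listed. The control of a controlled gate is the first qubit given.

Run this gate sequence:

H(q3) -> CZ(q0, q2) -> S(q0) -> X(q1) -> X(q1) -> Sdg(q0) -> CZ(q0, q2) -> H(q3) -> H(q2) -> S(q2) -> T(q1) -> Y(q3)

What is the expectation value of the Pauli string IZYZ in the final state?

The observable IZYZ averages to -1. Key observation: the block from step 1 through step 8 cancels to the identity and can be dropped.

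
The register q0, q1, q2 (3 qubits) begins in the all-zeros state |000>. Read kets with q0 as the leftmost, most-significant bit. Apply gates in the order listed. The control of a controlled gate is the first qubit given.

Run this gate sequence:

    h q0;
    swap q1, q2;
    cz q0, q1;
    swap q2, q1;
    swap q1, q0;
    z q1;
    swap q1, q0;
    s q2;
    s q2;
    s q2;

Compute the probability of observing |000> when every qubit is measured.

A full measurement returns |000> with probability 1/2.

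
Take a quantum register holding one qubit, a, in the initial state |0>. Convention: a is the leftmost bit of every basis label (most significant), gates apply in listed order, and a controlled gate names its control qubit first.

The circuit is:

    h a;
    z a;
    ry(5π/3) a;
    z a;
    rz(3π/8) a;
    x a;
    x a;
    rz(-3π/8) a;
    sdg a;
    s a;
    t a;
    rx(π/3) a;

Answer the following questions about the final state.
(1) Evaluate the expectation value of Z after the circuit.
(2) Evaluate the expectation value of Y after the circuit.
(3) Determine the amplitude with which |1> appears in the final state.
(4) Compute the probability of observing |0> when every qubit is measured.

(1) The observable Z averages to sqrt(3)*(-2 + sqrt(2))/8. Key observation: steps 5-8 multiply out to the identity, so the circuit reduces to the remaining gates.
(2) In the final state, Y has expectation sqrt(2)/8 + 3/4.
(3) |1> carries amplitude -3*sqrt(2)*exp(I*pi/4)/8 - sqrt(6)*exp(I*pi/4)/8 - sqrt(2)*I/8 + sqrt(6)*I/8 in the final state.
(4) The probability of measuring |0> is -sqrt(3)/8 + sqrt(6)/16 + 1/2.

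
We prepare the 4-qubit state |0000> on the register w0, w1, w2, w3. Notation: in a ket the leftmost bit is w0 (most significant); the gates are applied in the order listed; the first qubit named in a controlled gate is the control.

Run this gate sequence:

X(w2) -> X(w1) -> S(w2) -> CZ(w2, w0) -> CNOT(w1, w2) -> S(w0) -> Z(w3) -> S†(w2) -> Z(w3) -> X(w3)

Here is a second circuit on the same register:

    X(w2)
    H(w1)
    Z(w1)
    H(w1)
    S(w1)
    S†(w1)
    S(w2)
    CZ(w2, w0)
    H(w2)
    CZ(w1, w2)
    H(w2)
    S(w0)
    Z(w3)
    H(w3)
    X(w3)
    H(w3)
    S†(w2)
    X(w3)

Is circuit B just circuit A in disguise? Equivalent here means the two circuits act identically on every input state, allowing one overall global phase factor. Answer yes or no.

Yes: on every input state the two circuits agree up to one overall phase factor.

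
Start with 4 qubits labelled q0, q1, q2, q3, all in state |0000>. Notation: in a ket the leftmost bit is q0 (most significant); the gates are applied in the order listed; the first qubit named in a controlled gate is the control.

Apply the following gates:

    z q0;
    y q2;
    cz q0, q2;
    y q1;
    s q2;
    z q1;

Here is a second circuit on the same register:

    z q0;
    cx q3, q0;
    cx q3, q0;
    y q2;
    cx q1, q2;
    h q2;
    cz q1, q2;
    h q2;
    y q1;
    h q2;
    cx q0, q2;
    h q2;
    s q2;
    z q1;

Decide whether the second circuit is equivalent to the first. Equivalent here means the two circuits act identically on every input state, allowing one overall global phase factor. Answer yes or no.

Yes: on every input state the two circuits agree up to one overall phase factor.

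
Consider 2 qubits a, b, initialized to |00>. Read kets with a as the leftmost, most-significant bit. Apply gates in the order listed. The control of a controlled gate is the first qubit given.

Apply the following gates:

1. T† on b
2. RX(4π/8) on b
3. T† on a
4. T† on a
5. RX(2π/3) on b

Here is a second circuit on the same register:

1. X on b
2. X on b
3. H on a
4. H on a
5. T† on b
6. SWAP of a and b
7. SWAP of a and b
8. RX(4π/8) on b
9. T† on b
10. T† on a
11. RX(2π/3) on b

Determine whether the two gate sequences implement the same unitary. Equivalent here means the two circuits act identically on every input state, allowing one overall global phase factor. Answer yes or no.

No: there is an input state on which the two circuits produce genuinely different outputs (not merely differing by a phase).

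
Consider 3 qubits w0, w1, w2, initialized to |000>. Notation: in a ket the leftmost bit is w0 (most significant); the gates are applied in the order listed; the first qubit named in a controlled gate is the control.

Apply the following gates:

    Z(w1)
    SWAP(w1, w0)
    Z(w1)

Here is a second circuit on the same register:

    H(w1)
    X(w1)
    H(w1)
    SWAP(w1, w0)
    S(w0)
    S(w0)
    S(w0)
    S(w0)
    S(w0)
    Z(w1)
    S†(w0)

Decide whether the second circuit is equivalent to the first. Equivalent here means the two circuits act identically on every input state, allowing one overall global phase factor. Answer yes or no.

Yes — the two circuits implement the same unitary up to a global phase.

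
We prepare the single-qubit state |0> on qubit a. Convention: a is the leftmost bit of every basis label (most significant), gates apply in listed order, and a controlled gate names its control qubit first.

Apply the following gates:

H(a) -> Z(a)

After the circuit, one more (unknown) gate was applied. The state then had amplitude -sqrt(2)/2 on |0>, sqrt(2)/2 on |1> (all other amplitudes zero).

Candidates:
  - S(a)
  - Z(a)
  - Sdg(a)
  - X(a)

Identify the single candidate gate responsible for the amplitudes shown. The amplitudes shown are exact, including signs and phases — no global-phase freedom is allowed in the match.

The applied gate was X(a).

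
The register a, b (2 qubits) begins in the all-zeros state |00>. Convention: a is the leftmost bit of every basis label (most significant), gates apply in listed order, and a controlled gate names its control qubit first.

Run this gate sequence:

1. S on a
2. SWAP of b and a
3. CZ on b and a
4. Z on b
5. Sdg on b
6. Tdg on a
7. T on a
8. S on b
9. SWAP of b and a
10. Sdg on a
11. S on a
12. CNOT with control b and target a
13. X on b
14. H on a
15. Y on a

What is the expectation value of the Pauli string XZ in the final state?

In the final state, XZ has expectation 1. Key observation: the block from step 5 through step 8 cancels to the identity and can be dropped.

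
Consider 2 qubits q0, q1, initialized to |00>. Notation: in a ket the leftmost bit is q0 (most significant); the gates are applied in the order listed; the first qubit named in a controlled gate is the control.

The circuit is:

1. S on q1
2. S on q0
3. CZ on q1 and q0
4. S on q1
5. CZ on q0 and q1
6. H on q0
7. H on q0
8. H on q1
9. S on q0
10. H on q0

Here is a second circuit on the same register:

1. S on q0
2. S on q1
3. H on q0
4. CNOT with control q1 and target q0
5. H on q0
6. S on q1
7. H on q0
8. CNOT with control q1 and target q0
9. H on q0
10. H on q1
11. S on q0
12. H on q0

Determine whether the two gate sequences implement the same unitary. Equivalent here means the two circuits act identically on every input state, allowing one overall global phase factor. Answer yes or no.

Yes: on every input state the two circuits agree up to one overall phase factor.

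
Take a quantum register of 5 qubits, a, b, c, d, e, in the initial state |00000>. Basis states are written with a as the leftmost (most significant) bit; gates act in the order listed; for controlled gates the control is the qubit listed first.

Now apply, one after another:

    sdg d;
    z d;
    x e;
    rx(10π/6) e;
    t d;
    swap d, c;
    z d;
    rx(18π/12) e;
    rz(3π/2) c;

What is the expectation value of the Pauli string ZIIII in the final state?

The observable ZIIII averages to 1.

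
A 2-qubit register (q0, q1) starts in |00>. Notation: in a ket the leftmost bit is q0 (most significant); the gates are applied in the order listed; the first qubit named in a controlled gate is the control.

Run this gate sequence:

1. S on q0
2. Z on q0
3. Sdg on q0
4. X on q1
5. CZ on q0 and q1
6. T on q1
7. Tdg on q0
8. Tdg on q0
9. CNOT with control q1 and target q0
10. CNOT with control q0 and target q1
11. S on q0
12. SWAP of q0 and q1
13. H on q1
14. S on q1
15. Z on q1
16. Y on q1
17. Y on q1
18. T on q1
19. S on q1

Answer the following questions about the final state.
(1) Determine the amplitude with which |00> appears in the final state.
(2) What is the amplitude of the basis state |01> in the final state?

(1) The amplitude on |00> is sqrt(2)*exp(3*I*pi/4)/2.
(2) The amplitude on |01> is sqrt(2)/2.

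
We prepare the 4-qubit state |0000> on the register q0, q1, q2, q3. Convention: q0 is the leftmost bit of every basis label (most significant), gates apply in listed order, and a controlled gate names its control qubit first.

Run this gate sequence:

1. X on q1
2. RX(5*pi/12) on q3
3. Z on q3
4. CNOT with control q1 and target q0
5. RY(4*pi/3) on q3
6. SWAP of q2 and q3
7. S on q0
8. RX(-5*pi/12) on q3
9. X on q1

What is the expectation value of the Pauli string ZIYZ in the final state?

The observable ZIYZ averages to -1/4.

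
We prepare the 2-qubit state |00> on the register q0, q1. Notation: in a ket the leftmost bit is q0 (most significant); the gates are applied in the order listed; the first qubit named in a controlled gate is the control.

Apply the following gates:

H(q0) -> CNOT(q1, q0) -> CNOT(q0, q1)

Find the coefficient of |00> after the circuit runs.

The amplitude on |00> is sqrt(2)/2.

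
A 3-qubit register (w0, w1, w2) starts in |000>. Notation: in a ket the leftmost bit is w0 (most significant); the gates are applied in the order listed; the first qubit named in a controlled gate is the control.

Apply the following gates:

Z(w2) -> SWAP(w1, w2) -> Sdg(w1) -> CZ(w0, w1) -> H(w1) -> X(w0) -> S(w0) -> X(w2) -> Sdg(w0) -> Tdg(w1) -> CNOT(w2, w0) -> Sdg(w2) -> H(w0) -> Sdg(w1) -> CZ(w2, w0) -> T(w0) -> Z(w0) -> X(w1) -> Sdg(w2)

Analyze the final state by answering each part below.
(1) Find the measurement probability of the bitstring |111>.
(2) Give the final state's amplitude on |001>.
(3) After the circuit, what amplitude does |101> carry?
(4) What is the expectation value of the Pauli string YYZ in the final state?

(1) Outcome |111> occurs with probability 1/4.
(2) The final state's coefficient on |001> equals exp(I*pi/4)/2.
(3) The amplitude on |101> is I/2.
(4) The expectation value of YYZ is -1/2.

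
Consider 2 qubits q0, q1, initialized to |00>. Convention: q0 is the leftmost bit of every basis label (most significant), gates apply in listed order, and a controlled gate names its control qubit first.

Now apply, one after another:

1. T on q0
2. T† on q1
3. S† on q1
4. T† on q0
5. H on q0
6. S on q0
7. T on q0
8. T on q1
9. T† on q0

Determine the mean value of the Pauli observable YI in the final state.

In the final state, YI has expectation 1.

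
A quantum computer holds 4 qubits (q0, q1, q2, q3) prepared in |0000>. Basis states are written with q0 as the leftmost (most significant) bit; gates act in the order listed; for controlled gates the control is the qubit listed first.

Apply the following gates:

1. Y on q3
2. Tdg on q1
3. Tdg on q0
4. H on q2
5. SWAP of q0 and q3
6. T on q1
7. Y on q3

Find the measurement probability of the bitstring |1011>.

Outcome |1011> occurs with probability 1/2.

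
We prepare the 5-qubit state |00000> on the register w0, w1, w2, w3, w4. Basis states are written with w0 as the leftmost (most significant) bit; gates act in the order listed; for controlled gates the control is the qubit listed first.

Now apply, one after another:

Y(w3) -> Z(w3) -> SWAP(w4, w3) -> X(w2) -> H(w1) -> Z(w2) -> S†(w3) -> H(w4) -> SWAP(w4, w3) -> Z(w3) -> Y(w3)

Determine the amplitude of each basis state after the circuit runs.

The resulting statevector has amplitude 1/2 on |00100>, -1/2 on |00110>, 1/2 on |01100>, -1/2 on |01110>, and 0 on every other basis state.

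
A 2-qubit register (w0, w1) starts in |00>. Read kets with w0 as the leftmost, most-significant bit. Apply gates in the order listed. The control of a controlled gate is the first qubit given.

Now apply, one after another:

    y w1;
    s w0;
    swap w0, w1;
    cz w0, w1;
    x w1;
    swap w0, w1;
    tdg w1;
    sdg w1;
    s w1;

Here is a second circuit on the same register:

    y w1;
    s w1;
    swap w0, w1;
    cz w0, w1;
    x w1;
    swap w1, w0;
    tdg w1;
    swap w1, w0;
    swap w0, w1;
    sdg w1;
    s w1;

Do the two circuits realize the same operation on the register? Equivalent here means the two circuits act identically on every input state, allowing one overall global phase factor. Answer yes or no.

No, they are not equivalent — no single phase factor reconciles the two unitaries.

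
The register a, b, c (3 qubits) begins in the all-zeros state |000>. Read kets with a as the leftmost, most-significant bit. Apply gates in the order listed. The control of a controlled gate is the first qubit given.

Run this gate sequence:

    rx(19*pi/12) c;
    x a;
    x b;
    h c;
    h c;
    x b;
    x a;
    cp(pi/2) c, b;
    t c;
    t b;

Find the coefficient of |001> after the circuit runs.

|001> carries amplitude (-sqrt(3*sqrt(2) + 6)/4 + sqrt(2 - sqrt(2))/4)*exp(3*I*pi/4) in the final state. Key observation: the block from step 2 through step 7 cancels to the identity and can be dropped.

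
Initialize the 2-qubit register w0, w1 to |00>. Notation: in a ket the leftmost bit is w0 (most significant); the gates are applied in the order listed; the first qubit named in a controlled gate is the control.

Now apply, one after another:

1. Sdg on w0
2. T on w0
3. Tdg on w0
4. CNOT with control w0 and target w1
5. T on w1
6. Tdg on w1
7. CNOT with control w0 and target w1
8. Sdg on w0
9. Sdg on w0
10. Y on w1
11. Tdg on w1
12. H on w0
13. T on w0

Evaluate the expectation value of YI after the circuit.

The expectation value of YI is sqrt(2)/2. Key observation: gates 4-7 undo each other exactly, leaving only the rest of the circuit to track.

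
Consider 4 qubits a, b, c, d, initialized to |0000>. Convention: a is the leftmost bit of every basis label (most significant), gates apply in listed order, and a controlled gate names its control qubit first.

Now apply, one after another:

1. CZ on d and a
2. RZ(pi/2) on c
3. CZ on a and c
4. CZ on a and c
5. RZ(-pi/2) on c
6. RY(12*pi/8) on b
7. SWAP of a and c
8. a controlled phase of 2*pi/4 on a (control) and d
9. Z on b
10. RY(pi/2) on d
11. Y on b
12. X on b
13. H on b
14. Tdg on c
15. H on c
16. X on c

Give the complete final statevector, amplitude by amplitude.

After the circuit, the state carries amplitude -I/2 on |0100>, -I/2 on |0101>, -I/2 on |0110>, -I/2 on |0111>, and 0 on every other basis state.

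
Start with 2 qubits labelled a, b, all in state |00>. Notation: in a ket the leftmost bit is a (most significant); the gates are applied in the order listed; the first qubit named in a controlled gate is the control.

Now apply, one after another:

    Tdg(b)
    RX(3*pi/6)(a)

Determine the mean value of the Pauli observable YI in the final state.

The expectation value of YI is -1.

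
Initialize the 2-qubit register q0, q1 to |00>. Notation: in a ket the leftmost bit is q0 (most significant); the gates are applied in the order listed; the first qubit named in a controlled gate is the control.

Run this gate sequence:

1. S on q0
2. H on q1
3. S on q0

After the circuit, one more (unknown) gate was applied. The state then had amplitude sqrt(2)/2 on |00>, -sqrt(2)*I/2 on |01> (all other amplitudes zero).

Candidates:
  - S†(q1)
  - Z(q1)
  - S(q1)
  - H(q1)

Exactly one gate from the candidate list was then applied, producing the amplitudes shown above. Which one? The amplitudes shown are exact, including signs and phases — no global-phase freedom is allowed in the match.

It was S†(q1) that produced the state shown.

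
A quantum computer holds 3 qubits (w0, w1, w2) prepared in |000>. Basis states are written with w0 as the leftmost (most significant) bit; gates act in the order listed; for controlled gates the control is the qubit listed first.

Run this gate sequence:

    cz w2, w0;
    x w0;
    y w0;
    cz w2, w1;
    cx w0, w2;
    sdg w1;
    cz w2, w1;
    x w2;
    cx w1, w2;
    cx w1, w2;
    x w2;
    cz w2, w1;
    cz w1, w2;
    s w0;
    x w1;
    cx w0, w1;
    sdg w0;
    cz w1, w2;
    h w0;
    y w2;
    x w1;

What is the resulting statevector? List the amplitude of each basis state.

The resulting statevector has amplitude sqrt(2)/2 on |001>, sqrt(2)/2 on |101>, and 0 on every other basis state. Key observation: steps 7-12 multiply out to the identity, so the circuit reduces to the remaining gates.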